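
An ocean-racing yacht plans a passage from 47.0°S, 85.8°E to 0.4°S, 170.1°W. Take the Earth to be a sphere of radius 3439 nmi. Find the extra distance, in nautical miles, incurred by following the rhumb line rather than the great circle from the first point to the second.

209 nmi

Great circle: cos σ = sin φ₁ sin φ₂ + cos φ₁ cos φ₂ cos Δλ,  σ = 1.7325 rad → d_gc = 5958.2 nmi
Rhumb line: Δψ = +0.9247, q = Δφ/Δψ = 0.8796, d_rh = R√(Δφ²+q²Δλ²) = 6166.8 nmi
Excess = 6166.8 − 5958.2 = 208.6 ≈ 209 nmi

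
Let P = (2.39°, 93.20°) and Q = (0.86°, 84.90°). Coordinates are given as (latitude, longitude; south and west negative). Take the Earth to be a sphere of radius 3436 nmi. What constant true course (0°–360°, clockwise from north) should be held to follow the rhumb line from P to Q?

259.6°

Meridional parts: M(φ₁)=+0.0417, M(φ₂)=+0.0150 → ΔM = -0.0267;  Δλ = -0.1449 rad
tan C = Δλ / ΔM = +5.4225 → C = 259.55°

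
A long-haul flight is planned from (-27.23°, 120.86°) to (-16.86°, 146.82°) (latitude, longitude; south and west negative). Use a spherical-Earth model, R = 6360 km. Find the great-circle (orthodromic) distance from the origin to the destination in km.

2900 km

cos σ = sin φ₁ sin φ₂ + cos φ₁ cos φ₂ cos Δλ
      = sin(-27.23°)sin(-16.86°) + cos(-27.23°)cos(-16.86°)cos(25.96°) = 0.8978
σ = 26.129° → d = Rσ = 6360·0.45604 = 2900 km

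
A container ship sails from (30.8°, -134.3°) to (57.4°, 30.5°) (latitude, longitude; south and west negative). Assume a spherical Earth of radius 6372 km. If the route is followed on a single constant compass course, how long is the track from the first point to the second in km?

13150 km

Δψ = ln[tan(π/4+φ₂/2)/tan(π/4+φ₁/2)] = +0.6641;  Δφ = +0.4643 rad,  Δλ = +2.8763 rad
q = Δφ/Δψ = 0.6991
d = R·√(Δφ² + q²Δλ²) = 6372·2.06375 = 13150 km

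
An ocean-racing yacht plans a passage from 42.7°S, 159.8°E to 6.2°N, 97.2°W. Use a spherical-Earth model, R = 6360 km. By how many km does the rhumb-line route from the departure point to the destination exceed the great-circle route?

Great circle: cos σ = sin φ₁ sin φ₂ + cos φ₁ cos φ₂ cos Δλ,  σ = 1.8107 rad → d_gc = 11516.0 km
Rhumb line: Δψ = +0.9341, q = Δφ/Δψ = 0.9137, d_rh = R√(Δφ²+q²Δλ²) = 11772.2 km
Excess = 11772.2 − 11516.0 = 256.2 ≈ 256 km

256 km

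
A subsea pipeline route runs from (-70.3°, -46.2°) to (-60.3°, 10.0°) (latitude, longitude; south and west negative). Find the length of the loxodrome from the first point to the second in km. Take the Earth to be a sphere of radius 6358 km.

2800 km

Δψ = ln[tan(π/4+φ₂/2)/tan(π/4+φ₁/2)] = +0.4234;  Δφ = +0.1745 rad,  Δλ = +0.9809 rad
q = Δφ/Δψ = 0.4123
d = R·√(Δφ² + q²Δλ²) = 6358·0.44043 = 2800 km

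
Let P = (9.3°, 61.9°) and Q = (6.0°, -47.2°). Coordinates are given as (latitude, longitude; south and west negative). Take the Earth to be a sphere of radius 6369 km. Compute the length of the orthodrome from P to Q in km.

cos σ = sin φ₁ sin φ₂ + cos φ₁ cos φ₂ cos Δλ
      = sin(9.30°)sin(6.00°) + cos(9.30°)cos(6.00°)cos(-109.10°) = -0.3043
σ = 107.713° → d = Rσ = 6369·1.87995 = 11973 km

11973 km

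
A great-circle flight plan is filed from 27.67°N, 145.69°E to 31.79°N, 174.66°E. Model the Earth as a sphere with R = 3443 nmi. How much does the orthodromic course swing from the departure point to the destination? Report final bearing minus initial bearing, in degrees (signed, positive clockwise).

Initial bearing θ₁ = atan2(sin Δλ cos φ₂, cos φ₁ sin φ₂ − sin φ₁ cos φ₂ cos Δλ) = 73.59°
Final bearing θ₂ = (initial bearing from the destination back to the start) + 180° = 88.20°
Δθ = θ₂ − θ₁ = +14.6°

+14.6°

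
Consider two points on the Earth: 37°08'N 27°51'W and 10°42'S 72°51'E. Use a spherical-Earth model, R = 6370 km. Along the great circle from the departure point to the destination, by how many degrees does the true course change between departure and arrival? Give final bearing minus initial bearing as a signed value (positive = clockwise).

Initial bearing θ₁ = atan2(sin Δλ cos φ₂, cos φ₁ sin φ₂ − sin φ₁ cos φ₂ cos Δλ) = 92.25°
Final bearing θ₂ = (initial bearing from the destination back to the start) + 180° = 125.83°
Δθ = θ₂ − θ₁ = +33.6°

+33.6°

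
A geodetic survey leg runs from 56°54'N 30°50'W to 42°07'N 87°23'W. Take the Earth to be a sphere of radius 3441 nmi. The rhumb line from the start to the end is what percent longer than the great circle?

Great circle: σ = 0.6679 rad → d_gc = Rσ = 2298.4 nmi
Rhumb: Δφ = -0.2580, Δλ = -0.9870, Δψ = -0.4016, q = Δφ/Δψ = 0.6425 → d_rh = R√(Δφ²+q²Δλ²) = 2355.9 nmi
Excess = (2355.9 − 2298.4) / 2298.4 = 57.5 / 2298.4 = 2.50% ≈ 2.5%

2.5%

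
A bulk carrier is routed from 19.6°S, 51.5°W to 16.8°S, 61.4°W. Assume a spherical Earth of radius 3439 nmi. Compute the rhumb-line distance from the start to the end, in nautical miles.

Δψ = ln[tan(π/4+φ₂/2)/tan(π/4+φ₁/2)] = +0.0514;  Δφ = +0.0489 rad,  Δλ = -0.1728 rad
q = Δφ/Δψ = 0.9499
d = R·√(Δφ² + q²Δλ²) = 3439·0.17124 = 589 nmi

589 nmi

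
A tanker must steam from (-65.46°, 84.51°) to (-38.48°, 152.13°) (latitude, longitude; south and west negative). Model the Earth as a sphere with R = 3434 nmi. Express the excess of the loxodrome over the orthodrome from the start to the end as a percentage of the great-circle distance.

3.9%

Great circle: σ = 0.8095 rad → d_gc = Rσ = 2780.0 nmi
Rhumb: Δφ = +0.4709, Δλ = +1.1802, Δψ = +0.7970, q = Δφ/Δψ = 0.5909 → d_rh = R√(Δφ²+q²Δλ²) = 2889.5 nmi
Excess = (2889.5 − 2780.0) / 2780.0 = 109.5 / 2780.0 = 3.94% ≈ 3.9%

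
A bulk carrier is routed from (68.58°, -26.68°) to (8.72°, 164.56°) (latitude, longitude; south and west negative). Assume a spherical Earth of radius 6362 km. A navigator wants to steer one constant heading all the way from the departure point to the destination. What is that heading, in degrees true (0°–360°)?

Δψ = ln[tan(π/4+φ₂/2)/tan(π/4+φ₁/2)] = -1.5125
Δλ = -2.9454 rad (taken the short way round)
course = atan2(Δλ, Δψ) = 242.82°

242.8°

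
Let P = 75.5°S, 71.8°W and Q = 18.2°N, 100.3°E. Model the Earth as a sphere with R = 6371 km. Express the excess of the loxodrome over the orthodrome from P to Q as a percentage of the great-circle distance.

Great circle: σ = 2.1388 rad → d_gc = Rσ = 13626.5 km
Rhumb: Δφ = +1.6354, Δλ = +3.0037, Δψ = +2.3850, q = Δφ/Δψ = 0.6857 → d_rh = R√(Δφ²+q²Δλ²) = 16755.2 km
Excess = (16755.2 − 13626.5) / 13626.5 = 3128.7 / 13626.5 = 22.96% ≈ 23.0%

23.0%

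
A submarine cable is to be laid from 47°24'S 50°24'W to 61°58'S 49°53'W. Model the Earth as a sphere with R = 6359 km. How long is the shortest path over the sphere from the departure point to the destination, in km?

1617 km

Haversine: a = sin²(Δφ/2)+cos φ₁ cos φ₂ sin²(Δλ/2) = 0.01608;  σ = 2·atan2(√a,√(1−a))
σ = 14.570° → d = Rσ = 6359·0.25429 = 1617 km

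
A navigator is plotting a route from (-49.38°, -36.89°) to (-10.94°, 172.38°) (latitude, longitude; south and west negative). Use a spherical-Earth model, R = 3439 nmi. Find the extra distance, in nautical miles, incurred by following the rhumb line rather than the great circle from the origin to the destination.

Great circle: cos σ = sin φ₁ sin φ₂ + cos φ₁ cos φ₂ cos Δλ,  σ = 1.9971 rad → d_gc = 6868.2 nmi
Rhumb line: Δψ = +0.8018, q = Δφ/Δψ = 0.8367, d_rh = R√(Δφ²+q²Δλ²) = 7913.5 nmi
Excess = 7913.5 − 6868.2 = 1045.3 ≈ 1045 nmi

1045 nmi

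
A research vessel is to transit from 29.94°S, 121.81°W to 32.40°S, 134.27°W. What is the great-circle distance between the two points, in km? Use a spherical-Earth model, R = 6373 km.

Haversine: a = sin²(Δφ/2)+cos φ₁ cos φ₂ sin²(Δλ/2) = 0.00908;  σ = 2·atan2(√a,√(1−a))
σ = 10.934° → d = Rσ = 6373·0.19084 = 1216 km

1216 km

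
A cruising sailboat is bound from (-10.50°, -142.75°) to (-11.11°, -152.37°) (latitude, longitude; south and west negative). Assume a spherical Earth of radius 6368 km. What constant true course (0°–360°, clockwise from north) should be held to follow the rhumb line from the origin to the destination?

266.3°

Δψ = ln[tan(π/4+φ₂/2)/tan(π/4+φ₁/2)] = -0.0108
Δλ = -0.1679 rad (taken the short way round)
course = atan2(Δλ, Δψ) = 266.31°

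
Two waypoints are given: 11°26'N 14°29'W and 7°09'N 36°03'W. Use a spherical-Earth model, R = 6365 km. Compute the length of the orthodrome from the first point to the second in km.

cos σ = sin φ₁ sin φ₂ + cos φ₁ cos φ₂ cos Δλ
      = sin(11.43°)sin(7.15°) + cos(11.43°)cos(7.15°)cos(-21.57°) = 0.9291
σ = 21.702° → d = Rσ = 6365·0.37877 = 2411 km

2411 km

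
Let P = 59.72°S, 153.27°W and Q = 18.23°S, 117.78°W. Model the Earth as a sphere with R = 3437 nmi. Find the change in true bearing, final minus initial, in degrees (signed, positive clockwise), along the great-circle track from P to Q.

Initial bearing θ₁ = atan2(sin Δλ cos φ₂, cos φ₁ sin φ₂ − sin φ₁ cos φ₂ cos Δλ) = 47.23°
Final bearing θ₂ = (initial bearing from the destination back to the start) + 180° = 22.94°
Δθ = θ₂ − θ₁ = -24.3°

-24.3°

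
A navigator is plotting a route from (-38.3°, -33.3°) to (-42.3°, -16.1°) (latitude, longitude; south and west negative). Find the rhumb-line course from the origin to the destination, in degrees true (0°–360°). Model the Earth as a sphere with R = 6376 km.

107.0°

Meridional parts: M(φ₁)=-0.7246, M(φ₂)=-0.8162 → ΔM = -0.0916;  Δλ = +0.3002 rad
tan C = Δλ / ΔM = -3.2778 → C = 106.97°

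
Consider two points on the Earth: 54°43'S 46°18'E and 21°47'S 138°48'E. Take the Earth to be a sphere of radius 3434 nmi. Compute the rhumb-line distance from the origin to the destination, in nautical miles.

Rhumb course C = atan2(Δλ, Δψ) with Δψ = ln[tan(π/4+φ₂/2)/tan(π/4+φ₁/2)] = +0.7559, Δλ = +1.6144 → C = 64.91°
d = R·|Δφ| / |cos C| = 3434·0.57480 / 0.42406 = 4655 nmi

4655 nmi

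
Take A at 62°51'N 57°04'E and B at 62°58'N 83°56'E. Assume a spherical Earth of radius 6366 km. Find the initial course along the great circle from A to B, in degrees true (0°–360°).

θ = atan2( sin Δλ·cos φ₂ ,  cos φ₁ sin φ₂ − sin φ₁ cos φ₂ cos Δλ )
  = atan2(+0.2054, +0.0457) = 77.46°

77.5°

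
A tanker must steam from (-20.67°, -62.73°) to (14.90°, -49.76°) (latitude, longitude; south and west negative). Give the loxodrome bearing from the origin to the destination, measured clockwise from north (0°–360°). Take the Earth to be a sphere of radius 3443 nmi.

19.7°

Δψ = ln[tan(π/4+φ₂/2)/tan(π/4+φ₁/2)] = +0.6319
Δλ = +0.2264 rad (taken the short way round)
course = atan2(Δλ, Δψ) = 19.71°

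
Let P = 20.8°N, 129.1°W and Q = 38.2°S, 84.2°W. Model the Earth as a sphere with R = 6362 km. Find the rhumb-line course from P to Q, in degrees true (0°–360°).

144.4°

Meridional parts: M(φ₁)=+0.3713, M(φ₂)=-0.7224 → ΔM = -1.0937;  Δλ = +0.7837 rad
tan C = Δλ / ΔM = -0.7165 → C = 144.38°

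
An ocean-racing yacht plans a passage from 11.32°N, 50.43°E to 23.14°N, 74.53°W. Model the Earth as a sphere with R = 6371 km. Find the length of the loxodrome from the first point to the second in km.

13308 km

Δψ = ln[tan(π/4+φ₂/2)/tan(π/4+φ₁/2)] = +0.2164;  Δφ = +0.2063 rad,  Δλ = -2.1810 rad
q = Δφ/Δψ = 0.9531
d = R·√(Δφ² + q²Δλ²) = 6371·2.08889 = 13308 km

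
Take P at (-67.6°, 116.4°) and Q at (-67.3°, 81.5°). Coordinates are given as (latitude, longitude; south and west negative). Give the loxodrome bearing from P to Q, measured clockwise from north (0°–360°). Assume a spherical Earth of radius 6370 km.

Meridional parts: M(φ₁)=-1.6195, M(φ₂)=-1.6058 → ΔM = +0.0137;  Δλ = -0.6091 rad
tan C = Δλ / ΔM = -44.6120 → C = 271.28°

271.3°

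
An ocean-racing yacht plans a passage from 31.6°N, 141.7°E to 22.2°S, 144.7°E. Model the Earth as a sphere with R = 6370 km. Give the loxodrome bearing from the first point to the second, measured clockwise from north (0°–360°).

Meridional parts: M(φ₁)=+0.5818, M(φ₂)=-0.3975 → ΔM = -0.9794;  Δλ = +0.0524 rad
tan C = Δλ / ΔM = -0.0535 → C = 176.94°

176.9°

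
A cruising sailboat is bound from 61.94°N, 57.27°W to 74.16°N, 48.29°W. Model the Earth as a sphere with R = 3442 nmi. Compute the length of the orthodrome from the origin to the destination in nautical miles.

cos σ = sin φ₁ sin φ₂ + cos φ₁ cos φ₂ cos Δλ
      = sin(61.94°)sin(74.16°) + cos(61.94°)cos(74.16°)cos(8.98°) = 0.9758
σ = 12.639° → d = Rσ = 3442·0.22059 = 759 nmi

759 nmi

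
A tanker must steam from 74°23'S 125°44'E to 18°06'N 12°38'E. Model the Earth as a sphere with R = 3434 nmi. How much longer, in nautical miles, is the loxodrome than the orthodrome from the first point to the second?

488 nmi

Great circle: cos σ = sin φ₁ sin φ₂ + cos φ₁ cos φ₂ cos Δλ,  σ = 1.9819 rad → d_gc = 6805.8 nmi
Rhumb line: Δψ = +2.3081, q = Δφ/Δψ = 0.6993, d_rh = R√(Δφ²+q²Δλ²) = 7293.6 nmi
Excess = 7293.6 − 6805.8 = 487.8 ≈ 488 nmi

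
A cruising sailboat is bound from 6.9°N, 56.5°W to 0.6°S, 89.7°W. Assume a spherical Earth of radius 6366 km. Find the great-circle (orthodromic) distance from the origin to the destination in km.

cos σ = sin φ₁ sin φ₂ + cos φ₁ cos φ₂ cos Δλ
      = sin(6.90°)sin(-0.60°) + cos(6.90°)cos(-0.60°)cos(-33.20°) = 0.8294
σ = 33.963° → d = Rσ = 6366·0.59276 = 3774 km

3774 km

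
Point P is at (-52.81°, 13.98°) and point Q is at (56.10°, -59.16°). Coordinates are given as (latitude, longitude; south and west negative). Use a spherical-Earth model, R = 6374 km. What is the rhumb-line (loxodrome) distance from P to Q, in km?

13889 km

Rhumb course C = atan2(Δλ, Δψ) with Δψ = ln[tan(π/4+φ₂/2)/tan(π/4+φ₁/2)] = +2.2775, Δλ = -1.2765 → C = 330.73°
d = R·|Δφ| / |cos C| = 6374·1.90084 / 0.87232 = 13889 km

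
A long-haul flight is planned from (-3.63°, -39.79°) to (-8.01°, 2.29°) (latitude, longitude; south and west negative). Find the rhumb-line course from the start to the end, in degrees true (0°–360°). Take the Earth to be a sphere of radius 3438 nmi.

96.0°

Meridional parts: M(φ₁)=-0.0634, M(φ₂)=-0.1403 → ΔM = -0.0769;  Δλ = +0.7344 rad
tan C = Δλ / ΔM = -9.5554 → C = 95.97°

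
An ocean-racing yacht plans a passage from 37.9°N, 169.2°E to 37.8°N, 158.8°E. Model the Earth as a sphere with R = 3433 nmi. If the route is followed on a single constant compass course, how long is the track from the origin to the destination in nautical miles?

492 nmi

Δψ = ln[tan(π/4+φ₂/2)/tan(π/4+φ₁/2)] = -0.0022;  Δφ = -0.0017 rad,  Δλ = -0.1815 rad
q = Δφ/Δψ = 0.7896
d = R·√(Δφ² + q²Δλ²) = 3433·0.14334 = 492 nmi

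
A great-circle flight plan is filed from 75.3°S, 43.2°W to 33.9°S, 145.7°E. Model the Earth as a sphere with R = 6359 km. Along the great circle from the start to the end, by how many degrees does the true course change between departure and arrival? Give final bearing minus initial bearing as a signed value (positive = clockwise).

+169.8°

Initial bearing θ₁ = atan2(sin Δλ cos φ₂, cos φ₁ sin φ₂ − sin φ₁ cos φ₂ cos Δλ) = 187.82°
Final bearing θ₂ = (initial bearing from the destination back to the start) + 180° = 357.62°
Δθ = θ₂ − θ₁ = +169.8°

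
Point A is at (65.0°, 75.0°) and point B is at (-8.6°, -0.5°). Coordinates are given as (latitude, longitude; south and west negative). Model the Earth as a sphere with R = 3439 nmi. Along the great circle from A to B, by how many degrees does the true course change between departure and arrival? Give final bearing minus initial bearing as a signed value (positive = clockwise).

Initial bearing θ₁ = atan2(sin Δλ cos φ₂, cos φ₁ sin φ₂ − sin φ₁ cos φ₂ cos Δλ) = 253.28°
Final bearing θ₂ = (initial bearing from the destination back to the start) + 180° = 204.16°
Δθ = θ₂ − θ₁ = -49.1°

-49.1°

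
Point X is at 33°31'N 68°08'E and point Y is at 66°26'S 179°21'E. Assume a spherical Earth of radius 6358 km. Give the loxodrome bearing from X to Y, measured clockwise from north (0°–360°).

Meridional parts: M(φ₁)=+0.6215, M(φ₂)=-1.5673 → ΔM = -2.1888;  Δλ = +1.9411 rad
tan C = Δλ / ΔM = -0.8868 → C = 138.43°

138.4°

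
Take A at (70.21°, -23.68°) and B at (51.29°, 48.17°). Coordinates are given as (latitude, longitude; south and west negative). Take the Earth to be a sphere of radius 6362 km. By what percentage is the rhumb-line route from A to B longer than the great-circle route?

Great circle: σ = 0.6432 rad → d_gc = Rσ = 4091.9 km
Rhumb: Δφ = -0.3302, Δλ = +1.2540, Δψ = -0.7000, q = Δφ/Δψ = 0.4717 → d_rh = R√(Δφ²+q²Δλ²) = 4310.2 km
Excess = (4310.2 − 4091.9) / 4091.9 = 218.3 / 4091.9 = 5.33% ≈ 5.3%

5.3%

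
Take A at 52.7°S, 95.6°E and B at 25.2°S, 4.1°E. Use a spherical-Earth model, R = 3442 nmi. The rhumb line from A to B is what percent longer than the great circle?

5.2%

Great circle: σ = 1.2405 rad → d_gc = Rσ = 4269.7 nmi
Rhumb: Δφ = +0.4800, Δλ = -1.5970, Δψ = +0.6314, q = Δφ/Δψ = 0.7601 → d_rh = R√(Δφ²+q²Δλ²) = 4493.0 nmi
Excess = (4493.0 − 4269.7) / 4269.7 = 223.3 / 4269.7 = 5.23% ≈ 5.2%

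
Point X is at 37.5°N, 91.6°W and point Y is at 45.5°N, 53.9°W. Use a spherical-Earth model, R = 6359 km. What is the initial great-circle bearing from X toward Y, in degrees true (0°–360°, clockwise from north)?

θ = atan2( sin Δλ·cos φ₂ ,  cos φ₁ sin φ₂ − sin φ₁ cos φ₂ cos Δλ )
  = atan2(+0.4286, +0.2283) = 61.96°

62.0°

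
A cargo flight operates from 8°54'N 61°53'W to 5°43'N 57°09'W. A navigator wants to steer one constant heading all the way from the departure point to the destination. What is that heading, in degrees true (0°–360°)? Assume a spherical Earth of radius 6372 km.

124.1°

Meridional parts: M(φ₁)=+0.1560, M(φ₂)=+0.0999 → ΔM = -0.0560;  Δλ = +0.0826 rad
tan C = Δλ / ΔM = -1.4746 → C = 124.14°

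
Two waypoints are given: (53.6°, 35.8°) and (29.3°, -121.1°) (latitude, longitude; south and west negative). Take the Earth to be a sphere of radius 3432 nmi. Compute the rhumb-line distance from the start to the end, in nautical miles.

7058 nmi

Rhumb course C = atan2(Δλ, Δψ) with Δψ = ln[tan(π/4+φ₂/2)/tan(π/4+φ₁/2)] = -0.5771, Δλ = -2.7384 → C = 258.10°
d = R·|Δφ| / |cos C| = 3432·0.42412 / 0.20622 = 7058 nmi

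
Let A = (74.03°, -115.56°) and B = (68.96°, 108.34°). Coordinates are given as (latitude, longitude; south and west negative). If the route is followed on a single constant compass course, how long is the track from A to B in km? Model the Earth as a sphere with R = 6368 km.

4804 km

Δψ = ln[tan(π/4+φ₂/2)/tan(π/4+φ₁/2)] = -0.2805;  Δφ = -0.0885 rad,  Δλ = -2.3754 rad
q = Δφ/Δψ = 0.3154
d = R·√(Δφ² + q²Δλ²) = 6368·0.75447 = 4804 km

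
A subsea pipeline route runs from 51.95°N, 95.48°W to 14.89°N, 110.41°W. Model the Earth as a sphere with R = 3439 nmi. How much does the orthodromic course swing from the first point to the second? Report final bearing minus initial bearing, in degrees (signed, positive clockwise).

-8.7°

At departure: θ₁ = atan2(sin Δλ cos φ₂, cos φ₁ sin φ₂ − sin φ₁ cos φ₂ cos Δλ) = 203.34°
At arrival: θ₂ = atan2(sin Δλ cos φ₁, −cos φ₂ sin φ₁ + sin φ₂ cos φ₁ cos Δλ) = 194.64°
Δθ = θ₂ − θ₁ = -8.7°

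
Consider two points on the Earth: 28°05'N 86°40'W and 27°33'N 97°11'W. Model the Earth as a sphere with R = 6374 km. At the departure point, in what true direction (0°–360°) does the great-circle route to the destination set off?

269.2°

θ = atan2( sin Δλ·cos φ₂ ,  cos φ₁ sin φ₂ − sin φ₁ cos φ₂ cos Δλ )
  = atan2(-0.1618, -0.0023) = 269.19°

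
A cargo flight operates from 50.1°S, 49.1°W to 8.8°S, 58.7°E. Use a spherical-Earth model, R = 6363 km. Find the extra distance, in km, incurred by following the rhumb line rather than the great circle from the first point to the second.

Great circle: cos σ = sin φ₁ sin φ₂ + cos φ₁ cos φ₂ cos Δλ,  σ = 1.6473 rad → d_gc = 10481.7 km
Rhumb line: Δψ = +0.8592, q = Δφ/Δψ = 0.8389, d_rh = R√(Δφ²+q²Δλ²) = 11041.3 km
Excess = 11041.3 − 10481.7 = 559.6 ≈ 560 km

560 km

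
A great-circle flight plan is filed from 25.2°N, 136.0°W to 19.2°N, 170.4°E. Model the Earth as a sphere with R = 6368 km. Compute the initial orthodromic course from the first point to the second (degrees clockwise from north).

θ = atan2( sin Δλ·cos φ₂ ,  cos φ₁ sin φ₂ − sin φ₁ cos φ₂ cos Δλ )
  = atan2(-0.7601, +0.0590) = 274.44°

274.4°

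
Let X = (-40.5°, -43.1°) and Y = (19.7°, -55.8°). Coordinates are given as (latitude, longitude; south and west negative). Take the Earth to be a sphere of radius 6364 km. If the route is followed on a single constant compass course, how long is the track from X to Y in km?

Rhumb course C = atan2(Δλ, Δψ) with Δψ = ln[tan(π/4+φ₂/2)/tan(π/4+φ₁/2)] = +1.1252, Δλ = -0.2217 → C = 348.86°
d = R·|Δφ| / |cos C| = 6364·1.05069 / 0.98114 = 6815 km

6815 km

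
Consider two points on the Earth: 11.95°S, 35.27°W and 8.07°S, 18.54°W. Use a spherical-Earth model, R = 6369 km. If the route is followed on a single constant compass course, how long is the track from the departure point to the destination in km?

Rhumb course C = atan2(Δλ, Δψ) with Δψ = ln[tan(π/4+φ₂/2)/tan(π/4+φ₁/2)] = +0.0688, Δλ = +0.2920 → C = 76.75°
d = R·|Δφ| / |cos C| = 6369·0.06772 / 0.22928 = 1881 km

1881 km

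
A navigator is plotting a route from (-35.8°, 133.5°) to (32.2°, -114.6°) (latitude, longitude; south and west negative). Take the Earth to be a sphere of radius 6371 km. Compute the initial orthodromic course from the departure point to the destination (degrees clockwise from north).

72.5°

N = sin Δλ·cos φ₂ = +0.7851;  D = cos φ₁ sin φ₂ − sin φ₁ cos φ₂ cos Δλ = +0.2476
initial course = atan2(N, D) = 72.50°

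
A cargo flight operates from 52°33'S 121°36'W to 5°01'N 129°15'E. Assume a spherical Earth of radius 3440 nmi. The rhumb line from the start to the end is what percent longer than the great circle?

Great circle: σ = 1.8422 rad → d_gc = Rσ = 6337.3 nmi
Rhumb: Δφ = +1.0047, Δλ = -1.9050, Δψ = +1.1695, q = Δφ/Δψ = 0.8591 → d_rh = R√(Δφ²+q²Δλ²) = 6606.2 nmi
Excess = (6606.2 − 6337.3) / 6337.3 = 268.9 / 6337.3 = 4.24% ≈ 4.2%

4.2%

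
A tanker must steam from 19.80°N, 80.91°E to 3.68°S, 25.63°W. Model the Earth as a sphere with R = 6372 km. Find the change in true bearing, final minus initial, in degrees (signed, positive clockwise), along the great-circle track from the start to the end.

-21.7°

Initial bearing θ₁ = atan2(sin Δλ cos φ₂, cos φ₁ sin φ₂ − sin φ₁ cos φ₂ cos Δλ) = 272.15°
Final bearing θ₂ = (initial bearing from the destination back to the start) + 180° = 250.42°
Δθ = θ₂ − θ₁ = -21.7°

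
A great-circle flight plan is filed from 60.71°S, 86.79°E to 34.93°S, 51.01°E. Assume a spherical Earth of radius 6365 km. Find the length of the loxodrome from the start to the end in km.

Δψ = ln[tan(π/4+φ₂/2)/tan(π/4+φ₁/2)] = +0.6907;  Δφ = +0.4499 rad,  Δλ = -0.6245 rad
q = Δφ/Δψ = 0.6515
d = R·√(Δφ² + q²Δλ²) = 6365·0.60660 = 3861 km

3861 km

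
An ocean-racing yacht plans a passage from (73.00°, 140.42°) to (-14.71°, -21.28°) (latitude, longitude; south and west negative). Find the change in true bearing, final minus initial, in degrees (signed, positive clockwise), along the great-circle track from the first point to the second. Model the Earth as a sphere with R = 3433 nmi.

-153.2°

Initial bearing θ₁ = atan2(sin Δλ cos φ₂, cos φ₁ sin φ₂ − sin φ₁ cos φ₂ cos Δλ) = 339.31°
Final bearing θ₂ = (initial bearing from the destination back to the start) + 180° = 186.13°
Δθ = θ₂ − θ₁ = -153.2°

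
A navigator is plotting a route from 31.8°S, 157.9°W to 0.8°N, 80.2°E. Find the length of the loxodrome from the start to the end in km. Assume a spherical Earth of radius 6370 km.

Rhumb course C = atan2(Δλ, Δψ) with Δψ = ln[tan(π/4+φ₂/2)/tan(π/4+φ₁/2)] = +0.5999, Δλ = -2.1276 → C = 285.75°
d = R·|Δφ| / |cos C| = 6370·0.56898 / 0.27138 = 13355 km

13355 km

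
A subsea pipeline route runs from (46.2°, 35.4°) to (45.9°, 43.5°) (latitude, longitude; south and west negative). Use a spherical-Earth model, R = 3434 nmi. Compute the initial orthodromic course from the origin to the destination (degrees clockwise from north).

90.1°

N = sin Δλ·cos φ₂ = +0.0981;  D = cos φ₁ sin φ₂ − sin φ₁ cos φ₂ cos Δλ = -0.0002
initial course = atan2(N, D) = 90.13°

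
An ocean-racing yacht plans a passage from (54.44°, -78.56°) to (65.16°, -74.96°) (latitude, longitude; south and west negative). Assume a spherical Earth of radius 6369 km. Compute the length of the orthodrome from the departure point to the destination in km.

1208 km

Haversine: a = sin²(Δφ/2)+cos φ₁ cos φ₂ sin²(Δλ/2) = 0.00897;  σ = 2·atan2(√a,√(1−a))
σ = 10.867° → d = Rσ = 6369·0.18967 = 1208 km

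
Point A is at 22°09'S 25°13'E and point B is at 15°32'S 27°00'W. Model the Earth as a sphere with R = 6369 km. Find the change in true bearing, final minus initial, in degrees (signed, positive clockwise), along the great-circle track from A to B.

+18.0°

Initial bearing θ₁ = atan2(sin Δλ cos φ₂, cos φ₁ sin φ₂ − sin φ₁ cos φ₂ cos Δλ) = 268.08°
Final bearing θ₂ = (initial bearing from the destination back to the start) + 180° = 286.10°
Δθ = θ₂ − θ₁ = +18.0°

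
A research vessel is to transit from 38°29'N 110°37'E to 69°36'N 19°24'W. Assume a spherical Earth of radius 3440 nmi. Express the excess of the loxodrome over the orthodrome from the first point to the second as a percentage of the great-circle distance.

Great circle: σ = 1.1507 rad → d_gc = Rσ = 3958.6 nmi
Rhumb: Δφ = +0.5431, Δλ = -2.2692, Δψ = +0.9865, q = Δφ/Δψ = 0.5505 → d_rh = R√(Δφ²+q²Δλ²) = 4686.1 nmi
Excess = (4686.1 − 3958.6) / 3958.6 = 727.5 / 3958.6 = 18.38% ≈ 18.4%

18.4%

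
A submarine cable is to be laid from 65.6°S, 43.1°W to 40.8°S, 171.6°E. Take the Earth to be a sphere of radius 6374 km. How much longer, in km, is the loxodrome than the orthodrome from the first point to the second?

Great circle: cos σ = sin φ₁ sin φ₂ + cos φ₁ cos φ₂ cos Δλ,  σ = 1.2260 rad → d_gc = 7814.8 km
Rhumb line: Δψ = +0.7503, q = Δφ/Δψ = 0.5769, d_rh = R√(Δφ²+q²Δλ²) = 9724.9 km
Excess = 9724.9 − 7814.8 = 1910.1 ≈ 1910 km

1910 km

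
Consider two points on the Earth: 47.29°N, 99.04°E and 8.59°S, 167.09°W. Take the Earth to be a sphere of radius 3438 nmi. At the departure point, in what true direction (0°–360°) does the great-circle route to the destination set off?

93.0°

θ = atan2( sin Δλ·cos φ₂ ,  cos φ₁ sin φ₂ − sin φ₁ cos φ₂ cos Δλ )
  = atan2(+0.9865, -0.0523) = 93.03°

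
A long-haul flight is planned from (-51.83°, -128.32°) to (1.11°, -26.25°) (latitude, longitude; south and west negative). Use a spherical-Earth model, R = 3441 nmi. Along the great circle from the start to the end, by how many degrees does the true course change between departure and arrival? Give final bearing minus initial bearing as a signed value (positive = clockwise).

At departure: θ₁ = atan2(sin Δλ cos φ₂, cos φ₁ sin φ₂ − sin φ₁ cos φ₂ cos Δλ) = 98.86°
At arrival: θ₂ = atan2(sin Δλ cos φ₁, −cos φ₂ sin φ₁ + sin φ₂ cos φ₁ cos Δλ) = 37.64°
Δθ = θ₂ − θ₁ = -61.2°

-61.2°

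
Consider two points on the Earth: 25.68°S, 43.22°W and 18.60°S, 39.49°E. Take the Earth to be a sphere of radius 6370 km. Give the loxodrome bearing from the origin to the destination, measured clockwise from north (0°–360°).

Meridional parts: M(φ₁)=-0.4640, M(φ₂)=-0.3305 → ΔM = +0.1335;  Δλ = +1.4436 rad
tan C = Δλ / ΔM = +10.8117 → C = 84.72°

84.7°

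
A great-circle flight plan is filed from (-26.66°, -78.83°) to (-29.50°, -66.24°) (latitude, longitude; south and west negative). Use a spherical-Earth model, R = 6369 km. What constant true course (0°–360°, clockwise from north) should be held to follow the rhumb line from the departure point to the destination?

104.3°

Δψ = ln[tan(π/4+φ₂/2)/tan(π/4+φ₁/2)] = -0.0562
Δλ = +0.2197 rad (taken the short way round)
course = atan2(Δλ, Δψ) = 104.34°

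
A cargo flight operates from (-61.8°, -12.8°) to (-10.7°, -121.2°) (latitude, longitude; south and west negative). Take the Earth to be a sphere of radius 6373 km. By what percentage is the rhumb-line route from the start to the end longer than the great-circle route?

7.6%

Great circle: σ = 1.5537 rad → d_gc = Rσ = 9901.9 km
Rhumb: Δφ = +0.8919, Δλ = -1.8919, Δψ = +1.1937, q = Δφ/Δψ = 0.7471 → d_rh = R√(Δφ²+q²Δλ²) = 10651.6 km
Excess = (10651.6 − 9901.9) / 9901.9 = 749.7 / 9901.9 = 7.57% ≈ 7.6%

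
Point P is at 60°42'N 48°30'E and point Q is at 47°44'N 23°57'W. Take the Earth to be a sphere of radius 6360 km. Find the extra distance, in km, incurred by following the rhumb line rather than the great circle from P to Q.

223 km

Great circle: cos σ = sin φ₁ sin φ₂ + cos φ₁ cos φ₂ cos Δλ,  σ = 0.7309 rad → d_gc = 4648.26 km
Rhumb line: Δψ = -0.3911, q = Δφ/Δψ = 0.5786, d_rh = R√(Δφ²+q²Δλ²) = 4870.83 km
Excess = 4870.83 − 4648.26 = 222.57 ≈ 223 km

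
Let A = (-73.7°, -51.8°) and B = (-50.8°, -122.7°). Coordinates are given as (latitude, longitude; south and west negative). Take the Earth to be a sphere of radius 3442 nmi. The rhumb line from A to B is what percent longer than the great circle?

5.3%

Great circle: σ = 0.6404 rad → d_gc = Rσ = 2204.3 nmi
Rhumb: Δφ = +0.3997, Δλ = -1.2374, Δψ = +0.9108, q = Δφ/Δψ = 0.4388 → d_rh = R√(Δφ²+q²Δλ²) = 2320.7 nmi
Excess = (2320.7 − 2204.3) / 2204.3 = 116.4 / 2204.3 = 5.28% ≈ 5.3%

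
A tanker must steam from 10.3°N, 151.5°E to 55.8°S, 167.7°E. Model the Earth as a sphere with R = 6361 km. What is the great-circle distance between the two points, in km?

7490 km

Haversine: a = sin²(Δφ/2)+cos φ₁ cos φ₂ sin²(Δλ/2) = 0.30841;  σ = 2·atan2(√a,√(1−a))
σ = 67.469° → d = Rσ = 6361·1.17756 = 7490 km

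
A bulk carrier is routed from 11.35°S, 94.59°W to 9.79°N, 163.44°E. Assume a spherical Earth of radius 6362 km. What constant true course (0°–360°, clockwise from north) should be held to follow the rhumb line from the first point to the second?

281.8°

Δψ = ln[tan(π/4+φ₂/2)/tan(π/4+φ₁/2)] = +0.3711
Δλ = -1.7797 rad (taken the short way round)
course = atan2(Δλ, Δψ) = 281.78°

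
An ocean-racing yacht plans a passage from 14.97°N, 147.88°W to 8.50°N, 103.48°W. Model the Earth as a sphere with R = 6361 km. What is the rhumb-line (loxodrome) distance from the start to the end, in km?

Rhumb course C = atan2(Δλ, Δψ) with Δψ = ln[tan(π/4+φ₂/2)/tan(π/4+φ₁/2)] = -0.1154, Δλ = +0.7749 → C = 98.47°
d = R·|Δφ| / |cos C| = 6361·0.11292 / 0.14729 = 4877 km

4877 km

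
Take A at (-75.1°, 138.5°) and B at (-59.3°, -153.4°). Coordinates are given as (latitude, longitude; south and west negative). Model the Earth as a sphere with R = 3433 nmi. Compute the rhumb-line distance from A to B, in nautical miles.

1788 nmi

Rhumb course C = atan2(Δλ, Δψ) with Δψ = ln[tan(π/4+φ₂/2)/tan(π/4+φ₁/2)] = +0.7416, Δλ = +1.1886 → C = 58.04°
d = R·|Δφ| / |cos C| = 3433·0.27576 / 0.52934 = 1788 nmi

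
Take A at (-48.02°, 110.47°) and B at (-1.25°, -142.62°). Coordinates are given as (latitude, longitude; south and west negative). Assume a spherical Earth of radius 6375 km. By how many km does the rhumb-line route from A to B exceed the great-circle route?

448 km

Great circle: cos σ = sin φ₁ sin φ₂ + cos φ₁ cos φ₂ cos Δλ,  σ = 1.7500 rad → d_gc = 11156.5 km
Rhumb line: Δψ = +0.9362, q = Δφ/Δψ = 0.8719, d_rh = R√(Δφ²+q²Δλ²) = 11604.3 km
Excess = 11604.3 − 11156.5 = 447.8 ≈ 448 km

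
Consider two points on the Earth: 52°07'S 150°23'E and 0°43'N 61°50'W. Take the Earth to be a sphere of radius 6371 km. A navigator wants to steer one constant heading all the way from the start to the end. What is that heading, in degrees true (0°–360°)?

67.2°

Δψ = ln[tan(π/4+φ₂/2)/tan(π/4+φ₁/2)] = +1.0820
Δλ = +2.5793 rad (taken the short way round)
course = atan2(Δλ, Δψ) = 67.24°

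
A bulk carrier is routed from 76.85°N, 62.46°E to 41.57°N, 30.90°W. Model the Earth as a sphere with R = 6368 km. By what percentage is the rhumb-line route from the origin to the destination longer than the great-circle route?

9.0%

Great circle: σ = 0.8813 rad → d_gc = Rσ = 5612.0 km
Rhumb: Δφ = -0.6158, Δλ = -1.6294, Δψ = -1.3614, q = Δφ/Δψ = 0.4523 → d_rh = R√(Δφ²+q²Δλ²) = 6115.5 km
Excess = (6115.5 − 5612.0) / 5612.0 = 503.5 / 5612.0 = 8.97% ≈ 9.0%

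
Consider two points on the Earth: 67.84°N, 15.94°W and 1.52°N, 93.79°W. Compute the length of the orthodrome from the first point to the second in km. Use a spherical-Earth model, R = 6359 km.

cos σ = sin φ₁ sin φ₂ + cos φ₁ cos φ₂ cos Δλ
      = sin(67.84°)sin(1.52°) + cos(67.84°)cos(1.52°)cos(-77.85°) = 0.1039
σ = 84.035° → d = Rσ = 6359·1.46668 = 9327 km

9327 km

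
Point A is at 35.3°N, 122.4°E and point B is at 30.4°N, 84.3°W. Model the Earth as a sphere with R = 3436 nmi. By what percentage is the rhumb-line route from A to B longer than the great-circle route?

17.5%

Great circle: σ = 1.9139 rad → d_gc = Rσ = 6576.3 nmi
Rhumb: Δφ = -0.0855, Δλ = +2.6756, Δψ = -0.1019, q = Δφ/Δψ = 0.8396 → d_rh = R√(Δφ²+q²Δλ²) = 7724.5 nmi
Excess = (7724.5 − 6576.3) / 6576.3 = 1148.2 / 6576.3 = 17.46% ≈ 17.5%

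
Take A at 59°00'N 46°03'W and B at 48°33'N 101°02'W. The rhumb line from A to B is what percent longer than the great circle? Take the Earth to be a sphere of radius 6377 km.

2.6%

Great circle: σ = 0.5770 rad → d_gc = Rσ = 3679.4 km
Rhumb: Δφ = -0.1824, Δλ = -0.9596, Δψ = -0.3107, q = Δφ/Δψ = 0.5871 → d_rh = R√(Δφ²+q²Δλ²) = 3776.2 km
Excess = (3776.2 − 3679.4) / 3679.4 = 96.8 / 3679.4 = 2.63% ≈ 2.6%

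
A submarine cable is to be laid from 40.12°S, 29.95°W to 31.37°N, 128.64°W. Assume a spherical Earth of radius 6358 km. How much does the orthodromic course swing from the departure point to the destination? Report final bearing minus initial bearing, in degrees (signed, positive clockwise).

+12.5°

At departure: θ₁ = atan2(sin Δλ cos φ₂, cos φ₁ sin φ₂ − sin φ₁ cos φ₂ cos Δλ) = 290.46°
At arrival: θ₂ = atan2(sin Δλ cos φ₁, −cos φ₂ sin φ₁ + sin φ₂ cos φ₁ cos Δλ) = 302.95°
Δθ = θ₂ − θ₁ = +12.5°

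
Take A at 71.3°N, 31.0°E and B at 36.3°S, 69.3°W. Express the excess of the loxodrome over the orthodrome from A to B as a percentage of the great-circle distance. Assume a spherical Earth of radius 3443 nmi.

Great circle: σ = 2.2230 rad → d_gc = Rσ = 7653.9 nmi
Rhumb: Δφ = -1.8780, Δλ = -1.7506, Δψ = -2.4847, q = Δφ/Δψ = 0.7558 → d_rh = R√(Δφ²+q²Δλ²) = 7909.5 nmi
Excess = (7909.5 − 7653.9) / 7653.9 = 255.6 / 7653.9 = 3.34% ≈ 3.3%

3.3%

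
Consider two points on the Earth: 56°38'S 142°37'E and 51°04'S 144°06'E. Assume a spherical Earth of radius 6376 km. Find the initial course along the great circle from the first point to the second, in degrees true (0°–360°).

N = sin Δλ·cos φ₂ = +0.0163;  D = cos φ₁ sin φ₂ − sin φ₁ cos φ₂ cos Δλ = +0.0968
initial course = atan2(N, D) = 9.54°

9.5°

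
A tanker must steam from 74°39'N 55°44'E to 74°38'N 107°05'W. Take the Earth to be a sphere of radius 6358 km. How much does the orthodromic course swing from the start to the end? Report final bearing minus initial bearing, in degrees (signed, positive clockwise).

-162.2°

Initial bearing θ₁ = atan2(sin Δλ cos φ₂, cos φ₁ sin φ₂ − sin φ₁ cos φ₂ cos Δλ) = 351.09°
Final bearing θ₂ = (initial bearing from the destination back to the start) + 180° = 188.90°
Δθ = θ₂ − θ₁ = -162.2°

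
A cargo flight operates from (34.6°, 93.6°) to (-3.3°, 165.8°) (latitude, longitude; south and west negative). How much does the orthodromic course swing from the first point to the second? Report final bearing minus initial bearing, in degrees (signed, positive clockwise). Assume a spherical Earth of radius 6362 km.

Initial bearing θ₁ = atan2(sin Δλ cos φ₂, cos φ₁ sin φ₂ − sin φ₁ cos φ₂ cos Δλ) = 103.07°
Final bearing θ₂ = (initial bearing from the destination back to the start) + 180° = 126.57°
Δθ = θ₂ − θ₁ = +23.5°

+23.5°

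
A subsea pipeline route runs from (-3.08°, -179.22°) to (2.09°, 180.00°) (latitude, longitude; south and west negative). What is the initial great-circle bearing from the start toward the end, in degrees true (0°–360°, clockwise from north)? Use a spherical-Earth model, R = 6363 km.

351.4°

N = sin Δλ·cos φ₂ = -0.0136;  D = cos φ₁ sin φ₂ − sin φ₁ cos φ₂ cos Δλ = +0.0901
initial course = atan2(N, D) = 351.41°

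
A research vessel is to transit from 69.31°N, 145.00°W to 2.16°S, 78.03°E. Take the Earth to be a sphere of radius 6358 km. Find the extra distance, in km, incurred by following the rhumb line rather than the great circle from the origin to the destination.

Great circle: cos σ = sin φ₁ sin φ₂ + cos φ₁ cos φ₂ cos Δλ,  σ = 1.8685 rad → d_gc = 11880.05 km
Rhumb line: Δψ = -1.7385, q = Δφ/Δψ = 0.7175, d_rh = R√(Δφ²+q²Δλ²) = 13484.57 km
Excess = 13484.57 − 11880.05 = 1604.52 ≈ 1605 km

1605 km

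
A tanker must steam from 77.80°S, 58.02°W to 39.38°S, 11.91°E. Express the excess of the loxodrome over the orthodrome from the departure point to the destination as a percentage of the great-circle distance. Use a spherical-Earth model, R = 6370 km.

4.7%

Great circle: σ = 0.8282 rad → d_gc = Rσ = 5275.8 km
Rhumb: Δφ = +0.6706, Δλ = +1.2205, Δψ = +1.4873, q = Δφ/Δψ = 0.4509 → d_rh = R√(Δφ²+q²Δλ²) = 5525.6 km
Excess = (5525.6 − 5275.8) / 5275.8 = 249.8 / 5275.8 = 4.73% ≈ 4.7%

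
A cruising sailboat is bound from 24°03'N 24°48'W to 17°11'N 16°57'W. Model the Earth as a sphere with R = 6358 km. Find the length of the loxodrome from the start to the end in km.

1115 km

Δψ = ln[tan(π/4+φ₂/2)/tan(π/4+φ₁/2)] = -0.1281;  Δφ = -0.1198 rad,  Δλ = +0.1370 rad
q = Δφ/Δψ = 0.9352
d = R·√(Δφ² + q²Δλ²) = 6358·0.17545 = 1115 km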